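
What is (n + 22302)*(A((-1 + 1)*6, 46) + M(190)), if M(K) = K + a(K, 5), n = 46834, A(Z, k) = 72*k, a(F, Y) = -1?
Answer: 242045136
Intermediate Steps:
M(K) = -1 + K (M(K) = K - 1 = -1 + K)
(n + 22302)*(A((-1 + 1)*6, 46) + M(190)) = (46834 + 22302)*(72*46 + (-1 + 190)) = 69136*(3312 + 189) = 69136*3501 = 242045136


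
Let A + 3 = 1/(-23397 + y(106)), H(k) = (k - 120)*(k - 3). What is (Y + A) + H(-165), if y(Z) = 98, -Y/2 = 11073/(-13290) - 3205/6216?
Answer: 7679685238026037/160395441780 ≈ 47880.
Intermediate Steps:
Y = 18570703/6884220 (Y = -2*(11073/(-13290) - 3205/6216) = -2*(11073*(-1/13290) - 3205*1/6216) = -2*(-3691/4430 - 3205/6216) = -2*(-18570703/13768440) = 18570703/6884220 ≈ 2.6976)
H(k) = (-120 + k)*(-3 + k)
A = -69898/23299 (A = -3 + 1/(-23397 + 98) = -3 + 1/(-23299) = -3 - 1/23299 = -69898/23299 ≈ -3.0000)
(Y + A) + H(-165) = (18570703/6884220 - 69898/23299) + (360 + (-165)² - 123*(-165)) = -48514400363/160395441780 + (360 + 27225 + 20295) = -48514400363/160395441780 + 47880 = 7679685238026037/160395441780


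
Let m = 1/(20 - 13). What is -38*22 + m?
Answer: -5851/7 ≈ -835.86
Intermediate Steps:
m = ⅐ (m = 1/7 = ⅐ ≈ 0.14286)
-38*22 + m = -38*22 + ⅐ = -836 + ⅐ = -5851/7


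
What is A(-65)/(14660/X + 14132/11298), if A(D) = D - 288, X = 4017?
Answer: -2670095883/37066154 ≈ -72.036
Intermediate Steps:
A(D) = -288 + D
A(-65)/(14660/X + 14132/11298) = (-288 - 65)/(14660/4017 + 14132/11298) = -353/(14660*(1/4017) + 14132*(1/11298)) = -353/(14660/4017 + 7066/5649) = -353/37066154/7564011 = -353*7564011/37066154 = -2670095883/37066154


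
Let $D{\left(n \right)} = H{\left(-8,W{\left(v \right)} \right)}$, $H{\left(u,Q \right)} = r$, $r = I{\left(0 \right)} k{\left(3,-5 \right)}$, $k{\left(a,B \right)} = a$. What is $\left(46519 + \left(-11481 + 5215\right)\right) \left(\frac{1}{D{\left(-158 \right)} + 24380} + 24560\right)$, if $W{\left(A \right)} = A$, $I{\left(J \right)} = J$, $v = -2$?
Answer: $\frac{24102401558653}{24380} \approx 9.8861 \cdot 10^{8}$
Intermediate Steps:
$r = 0$ ($r = 0 \cdot 3 = 0$)
$H{\left(u,Q \right)} = 0$
$D{\left(n \right)} = 0$
$\left(46519 + \left(-11481 + 5215\right)\right) \left(\frac{1}{D{\left(-158 \right)} + 24380} + 24560\right) = \left(46519 + \left(-11481 + 5215\right)\right) \left(\frac{1}{0 + 24380} + 24560\right) = \left(46519 - 6266\right) \left(\frac{1}{24380} + 24560\right) = 40253 \left(\frac{1}{24380} + 24560\right) = 40253 \cdot \frac{598772801}{24380} = \frac{24102401558653}{24380}$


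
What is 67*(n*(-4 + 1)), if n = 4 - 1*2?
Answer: -402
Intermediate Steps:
n = 2 (n = 4 - 2 = 2)
67*(n*(-4 + 1)) = 67*(2*(-4 + 1)) = 67*(2*(-3)) = 67*(-6) = -402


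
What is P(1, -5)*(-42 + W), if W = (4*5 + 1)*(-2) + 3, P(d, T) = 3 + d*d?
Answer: -324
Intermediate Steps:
P(d, T) = 3 + d**2
W = -39 (W = (20 + 1)*(-2) + 3 = 21*(-2) + 3 = -42 + 3 = -39)
P(1, -5)*(-42 + W) = (3 + 1**2)*(-42 - 39) = (3 + 1)*(-81) = 4*(-81) = -324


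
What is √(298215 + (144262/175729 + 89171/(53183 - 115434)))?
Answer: 2*√30870971705109453553517/643488587 ≈ 546.09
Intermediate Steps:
√(298215 + (144262/175729 + 89171/(53183 - 115434))) = √(298215 + (144262*(1/175729) + 89171/(-62251))) = √(298215 + (8486/10337 + 89171*(-1/62251))) = √(298215 + (8486/10337 - 89171/62251)) = √(298215 - 393498641/643488587) = √(191897555473564/643488587) = 2*√30870971705109453553517/643488587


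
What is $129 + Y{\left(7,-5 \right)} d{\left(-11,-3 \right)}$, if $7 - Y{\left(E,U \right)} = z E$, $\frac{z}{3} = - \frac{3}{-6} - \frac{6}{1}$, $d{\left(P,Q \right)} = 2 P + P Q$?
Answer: $\frac{2953}{2} \approx 1476.5$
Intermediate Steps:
$z = - \frac{33}{2}$ ($z = 3 \left(- \frac{3}{-6} - \frac{6}{1}\right) = 3 \left(\left(-3\right) \left(- \frac{1}{6}\right) - 6\right) = 3 \left(\frac{1}{2} - 6\right) = 3 \left(- \frac{11}{2}\right) = - \frac{33}{2} \approx -16.5$)
$Y{\left(E,U \right)} = 7 + \frac{33 E}{2}$ ($Y{\left(E,U \right)} = 7 - - \frac{33 E}{2} = 7 + \frac{33 E}{2}$)
$129 + Y{\left(7,-5 \right)} d{\left(-11,-3 \right)} = 129 + \left(7 + \frac{33}{2} \cdot 7\right) \left(- 11 \left(2 - 3\right)\right) = 129 + \left(7 + \frac{231}{2}\right) \left(\left(-11\right) \left(-1\right)\right) = 129 + \frac{245}{2} \cdot 11 = 129 + \frac{2695}{2} = \frac{2953}{2}$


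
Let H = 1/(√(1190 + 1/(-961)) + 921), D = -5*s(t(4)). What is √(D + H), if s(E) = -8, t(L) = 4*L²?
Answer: √(18355680873823603 - 17475413*√1143589)/21421474 ≈ 6.3246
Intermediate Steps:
D = 40 (D = -5*(-8) = 40)
H = 1/(921 + √1143589/31) (H = 1/(√(1190 - 1/961) + 921) = 1/(√(1143589/961) + 921) = 1/(√1143589/31 + 921) = 1/(921 + √1143589/31) ≈ 0.0010466)
√(D + H) = √(40 + (885081/814016012 - 31*√1143589/814016012)) = √(32561525561/814016012 - 31*√1143589/814016012)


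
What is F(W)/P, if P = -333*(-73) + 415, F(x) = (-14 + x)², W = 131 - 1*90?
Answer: 729/24724 ≈ 0.029486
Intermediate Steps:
W = 41 (W = 131 - 90 = 41)
P = 24724 (P = 24309 + 415 = 24724)
F(W)/P = (-14 + 41)²/24724 = 27²*(1/24724) = 729*(1/24724) = 729/24724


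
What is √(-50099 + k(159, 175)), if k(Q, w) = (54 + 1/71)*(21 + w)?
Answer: I*√199181199/71 ≈ 198.78*I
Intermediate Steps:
k(Q, w) = 80535/71 + 3835*w/71 (k(Q, w) = (54 + 1/71)*(21 + w) = 3835*(21 + w)/71 = 80535/71 + 3835*w/71)
√(-50099 + k(159, 175)) = √(-50099 + (80535/71 + (3835/71)*175)) = √(-50099 + (80535/71 + 671125/71)) = √(-50099 + 751660/71) = √(-2805369/71) = I*√199181199/71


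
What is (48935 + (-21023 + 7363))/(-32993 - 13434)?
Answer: -2075/2731 ≈ -0.75980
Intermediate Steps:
(48935 + (-21023 + 7363))/(-32993 - 13434) = (48935 - 13660)/(-46427) = 35275*(-1/46427) = -2075/2731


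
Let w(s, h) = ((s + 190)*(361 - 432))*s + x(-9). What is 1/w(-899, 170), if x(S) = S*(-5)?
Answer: -1/45254716 ≈ -2.2097e-8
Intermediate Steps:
x(S) = -5*S
w(s, h) = 45 + s*(-13490 - 71*s) (w(s, h) = ((s + 190)*(361 - 432))*s - 5*(-9) = ((190 + s)*(-71))*s + 45 = (-13490 - 71*s)*s + 45 = s*(-13490 - 71*s) + 45 = 45 + s*(-13490 - 71*s))
1/w(-899, 170) = 1/(45 - 13490*(-899) - 71*(-899)**2) = 1/(45 + 12127510 - 71*808201) = 1/(45 + 12127510 - 57382271) = 1/(-45254716) = -1/45254716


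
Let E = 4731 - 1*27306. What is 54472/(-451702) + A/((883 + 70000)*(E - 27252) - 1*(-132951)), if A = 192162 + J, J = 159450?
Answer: -16045045294042/132941706358465 ≈ -0.12069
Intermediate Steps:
E = -22575 (E = 4731 - 27306 = -22575)
A = 351612 (A = 192162 + 159450 = 351612)
54472/(-451702) + A/((883 + 70000)*(E - 27252) - 1*(-132951)) = 54472/(-451702) + 351612/((883 + 70000)*(-22575 - 27252) - 1*(-132951)) = 54472*(-1/451702) + 351612/(70883*(-49827) + 132951) = -27236/225851 + 351612/(-3531887241 + 132951) = -27236/225851 + 351612/(-3531754290) = -27236/225851 + 351612*(-1/3531754290) = -27236/225851 - 58602/588625715 = -16045045294042/132941706358465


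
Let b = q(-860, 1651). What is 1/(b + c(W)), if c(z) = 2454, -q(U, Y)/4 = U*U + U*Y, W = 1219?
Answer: 1/2723494 ≈ 3.6718e-7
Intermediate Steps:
q(U, Y) = -4*U² - 4*U*Y (q(U, Y) = -4*(U*U + U*Y) = -4*(U² + U*Y) = -4*U² - 4*U*Y)
b = 2721040 (b = -4*(-860)*(-860 + 1651) = -4*(-860)*791 = 2721040)
1/(b + c(W)) = 1/(2721040 + 2454) = 1/2723494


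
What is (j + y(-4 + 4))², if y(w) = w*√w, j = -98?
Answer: 9604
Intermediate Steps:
y(w) = w^(3/2)
(j + y(-4 + 4))² = (-98 + (-4 + 4)^(3/2))² = (-98 + 0^(3/2))² = (-98 + 0)² = (-98)² = 9604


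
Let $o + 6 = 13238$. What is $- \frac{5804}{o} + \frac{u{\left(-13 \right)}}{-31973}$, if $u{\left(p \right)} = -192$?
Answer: $- \frac{45757687}{105766684} \approx -0.43263$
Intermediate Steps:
$o = 13232$ ($o = -6 + 13238 = 13232$)
$- \frac{5804}{o} + \frac{u{\left(-13 \right)}}{-31973} = - \frac{5804}{13232} - \frac{192}{-31973} = \left(-5804\right) \frac{1}{13232} - - \frac{192}{31973} = - \frac{1451}{3308} + \frac{192}{31973} = - \frac{45757687}{105766684}$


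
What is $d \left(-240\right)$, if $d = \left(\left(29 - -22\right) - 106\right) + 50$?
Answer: $1200$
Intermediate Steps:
$d = -5$ ($d = \left(\left(29 + 22\right) - 106\right) + 50 = \left(51 - 106\right) + 50 = -55 + 50 = -5$)
$d \left(-240\right) = \left(-5\right) \left(-240\right) = 1200$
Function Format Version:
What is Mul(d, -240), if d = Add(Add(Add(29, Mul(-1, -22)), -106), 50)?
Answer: 1200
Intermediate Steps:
d = -5 (d = Add(Add(Add(29, 22), -106), 50) = Add(Add(51, -106), 50) = Add(-55, 50) = -5)
Mul(d, -240) = Mul(-5, -240) = 1200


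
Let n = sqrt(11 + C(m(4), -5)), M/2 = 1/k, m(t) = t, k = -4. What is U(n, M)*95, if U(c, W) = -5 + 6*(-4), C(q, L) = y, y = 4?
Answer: -2755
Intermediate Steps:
C(q, L) = 4
M = -1/2 (M = 2/(-4) = 2*(-1/4) = -1/2 ≈ -0.50000)
n = sqrt(15) (n = sqrt(11 + 4) = sqrt(15) ≈ 3.8730)
U(c, W) = -29 (U(c, W) = -5 - 24 = -29)
U(n, M)*95 = -29*95 = -2755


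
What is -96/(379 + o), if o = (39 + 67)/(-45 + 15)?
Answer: -45/176 ≈ -0.25568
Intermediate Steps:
o = -53/15 (o = 106/(-30) = 106*(-1/30) = -53/15 ≈ -3.5333)
-96/(379 + o) = -96/(379 - 53/15) = -96/5632/15 = -96*15/5632 = -45/176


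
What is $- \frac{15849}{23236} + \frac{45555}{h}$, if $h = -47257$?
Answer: $- \frac{11512689}{6994036} \approx -1.6461$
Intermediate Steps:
$- \frac{15849}{23236} + \frac{45555}{h} = - \frac{15849}{23236} + \frac{45555}{-47257} = \left(-15849\right) \frac{1}{23236} + 45555 \left(- \frac{1}{47257}\right) = - \frac{15849}{23236} - \frac{45555}{47257} = - \frac{11512689}{6994036}$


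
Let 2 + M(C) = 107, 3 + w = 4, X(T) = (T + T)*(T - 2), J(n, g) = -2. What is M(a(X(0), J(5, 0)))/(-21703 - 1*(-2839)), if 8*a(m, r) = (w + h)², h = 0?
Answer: -35/6288 ≈ -0.0055662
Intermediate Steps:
X(T) = 2*T*(-2 + T) (X(T) = (2*T)*(-2 + T) = 2*T*(-2 + T))
w = 1 (w = -3 + 4 = 1)
a(m, r) = ⅛ (a(m, r) = (1 + 0)²/8 = (⅛)*1² = (⅛)*1 = ⅛)
M(C) = 105 (M(C) = -2 + 107 = 105)
M(a(X(0), J(5, 0)))/(-21703 - 1*(-2839)) = 105/(-21703 - 1*(-2839)) = 105/(-21703 + 2839) = 105/(-18864) = 105*(-1/18864) = -35/6288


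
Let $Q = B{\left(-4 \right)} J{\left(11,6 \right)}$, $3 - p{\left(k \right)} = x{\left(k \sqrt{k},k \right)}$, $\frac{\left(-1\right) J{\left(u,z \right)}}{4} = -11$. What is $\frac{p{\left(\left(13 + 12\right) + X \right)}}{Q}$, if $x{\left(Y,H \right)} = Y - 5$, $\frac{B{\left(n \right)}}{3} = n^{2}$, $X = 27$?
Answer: $\frac{1}{264} - \frac{13 \sqrt{13}}{264} \approx -0.17376$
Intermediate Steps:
$J{\left(u,z \right)} = 44$ ($J{\left(u,z \right)} = \left(-4\right) \left(-11\right) = 44$)
$B{\left(n \right)} = 3 n^{2}$
$x{\left(Y,H \right)} = -5 + Y$
$p{\left(k \right)} = 8 - k^{\frac{3}{2}}$ ($p{\left(k \right)} = 3 - \left(-5 + k \sqrt{k}\right) = 3 - \left(-5 + k^{\frac{3}{2}}\right) = 8 - k^{\frac{3}{2}}$)
$Q = 2112$ ($Q = 3 \left(-4\right)^{2} \cdot 44 = 3 \cdot 16 \cdot 44 = 48 \cdot 44 = 2112$)
$\frac{p{\left(\left(13 + 12\right) + X \right)}}{Q} = \frac{8 - \left(\left(13 + 12\right) + 27\right)^{\frac{3}{2}}}{2112} = \left(8 - \left(25 + 27\right)^{\frac{3}{2}}\right) \frac{1}{2112} = \left(8 - 52^{\frac{3}{2}}\right) \frac{1}{2112} = \left(8 - 104 \sqrt{13}\right) \frac{1}{2112} = \frac{1}{264} - \frac{13 \sqrt{13}}{264}$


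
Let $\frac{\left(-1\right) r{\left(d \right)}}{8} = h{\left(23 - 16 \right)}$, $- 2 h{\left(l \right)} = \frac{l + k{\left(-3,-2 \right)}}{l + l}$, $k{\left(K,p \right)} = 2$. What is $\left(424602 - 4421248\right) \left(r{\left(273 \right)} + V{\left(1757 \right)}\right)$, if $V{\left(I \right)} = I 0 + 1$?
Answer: $- \frac{99916150}{7} \approx -1.4274 \cdot 10^{7}$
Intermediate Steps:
$V{\left(I \right)} = 1$ ($V{\left(I \right)} = 0 + 1 = 1$)
$h{\left(l \right)} = - \frac{2 + l}{4 l}$ ($h{\left(l \right)} = - \frac{\left(l + 2\right) \frac{1}{l + l}}{2} = - \frac{\left(2 + l\right) \frac{1}{2 l}}{2} = - \frac{\frac{1}{2} \frac{1}{l} \left(2 + l\right)}{2} = - \frac{2 + l}{4 l}$)
$r{\left(d \right)} = \frac{18}{7}$ ($r{\left(d \right)} = - 8 \frac{-2 - \left(23 - 16\right)}{4 \left(23 - 16\right)} = - 8 \frac{-2 - 7}{4 \cdot 7} = - 8 \cdot \frac{1}{4} \cdot \frac{1}{7} \left(-2 - 7\right) = - 8 \cdot \frac{1}{4} \cdot \frac{1}{7} \left(-9\right) = \left(-8\right) \left(- \frac{9}{28}\right) = \frac{18}{7}$)
$\left(424602 - 4421248\right) \left(r{\left(273 \right)} + V{\left(1757 \right)}\right) = \left(424602 - 4421248\right) \left(\frac{18}{7} + 1\right) = \left(-3996646\right) \frac{25}{7} = - \frac{99916150}{7}$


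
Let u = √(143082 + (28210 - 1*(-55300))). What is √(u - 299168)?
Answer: 2*√(-74792 + √14162) ≈ 546.53*I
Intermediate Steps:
u = 4*√14162 (u = √(143082 + (28210 + 55300)) = √(143082 + 83510) = √226592 = 4*√14162 ≈ 476.02)
√(u - 299168) = √(4*√14162 - 299168) = √(-299168 + 4*√14162)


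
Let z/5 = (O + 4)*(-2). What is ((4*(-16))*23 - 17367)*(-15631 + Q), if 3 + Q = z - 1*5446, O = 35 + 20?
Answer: 408241130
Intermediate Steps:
O = 55
z = -590 (z = 5*((55 + 4)*(-2)) = 5*(59*(-2)) = 5*(-118) = -590)
Q = -6039 (Q = -3 + (-590 - 1*5446) = -3 + (-590 - 5446) = -3 - 6036 = -6039)
((4*(-16))*23 - 17367)*(-15631 + Q) = ((4*(-16))*23 - 17367)*(-15631 - 6039) = (-64*23 - 17367)*(-21670) = (-1472 - 17367)*(-21670) = -18839*(-21670) = 408241130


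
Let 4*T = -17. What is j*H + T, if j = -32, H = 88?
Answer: -11281/4 ≈ -2820.3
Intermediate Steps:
T = -17/4 (T = (1/4)*(-17) = -17/4 ≈ -4.2500)
j*H + T = -32*88 - 17/4 = -2816 - 17/4 = -11281/4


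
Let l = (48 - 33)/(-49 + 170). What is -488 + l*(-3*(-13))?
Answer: -58463/121 ≈ -483.17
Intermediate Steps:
l = 15/121 ≈ 0.12397
-488 + l*(-3*(-13)) = -488 + 15*(-3*(-13))/121 = -488 + (15/121)*39 = -488 + 585/121 = -58463/121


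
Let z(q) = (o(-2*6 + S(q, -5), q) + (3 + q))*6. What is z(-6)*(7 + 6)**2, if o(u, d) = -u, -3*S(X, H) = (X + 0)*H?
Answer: 19266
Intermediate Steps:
S(X, H) = -H*X/3 (S(X, H) = -(X + 0)*H/3 = -X*H/3 = -H*X/3)
z(q) = 90 - 4*q (z(q) = (-(-2*6 - 1/3*(-5)*q) + (3 + q))*6 = (-(-12 + 5*q/3) + (3 + q))*6 = ((12 - 5*q/3) + (3 + q))*6 = (15 - 2*q/3)*6 = 90 - 4*q)
z(-6)*(7 + 6)**2 = (90 - 4*(-6))*(7 + 6)**2 = (90 + 24)*13**2 = 114*169 = 19266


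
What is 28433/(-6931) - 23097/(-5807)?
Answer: -5025124/40248317 ≈ -0.12485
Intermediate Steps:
28433/(-6931) - 23097/(-5807) = 28433*(-1/6931) - 23097*(-1/5807) = -28433/6931 + 23097/5807 = -5025124/40248317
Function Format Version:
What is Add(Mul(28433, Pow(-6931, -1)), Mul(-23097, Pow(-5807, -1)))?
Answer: Rational(-5025124, 40248317) ≈ -0.12485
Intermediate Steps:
Add(Mul(28433, Pow(-6931, -1)), Mul(-23097, Pow(-5807, -1))) = Add(Mul(28433, Rational(-1, 6931)), Mul(-23097, Rational(-1, 5807))) = Add(Rational(-28433, 6931), Rational(23097, 5807)) = Rational(-5025124, 40248317)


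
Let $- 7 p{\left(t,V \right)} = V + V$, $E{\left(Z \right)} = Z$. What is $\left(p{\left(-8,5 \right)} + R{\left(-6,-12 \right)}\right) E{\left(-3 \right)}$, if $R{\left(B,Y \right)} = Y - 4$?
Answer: $\frac{366}{7} \approx 52.286$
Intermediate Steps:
$p{\left(t,V \right)} = - \frac{2 V}{7}$ ($p{\left(t,V \right)} = - \frac{V + V}{7} = - \frac{2 V}{7}$)
$R{\left(B,Y \right)} = -4 + Y$
$\left(p{\left(-8,5 \right)} + R{\left(-6,-12 \right)}\right) E{\left(-3 \right)} = \left(\left(- \frac{2}{7}\right) 5 - 16\right) \left(-3\right) = \left(- \frac{10}{7} - 16\right) \left(-3\right) = \left(- \frac{122}{7}\right) \left(-3\right) = \frac{366}{7}$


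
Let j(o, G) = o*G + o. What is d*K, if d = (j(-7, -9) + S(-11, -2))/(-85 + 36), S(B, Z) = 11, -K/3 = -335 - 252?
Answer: -117987/49 ≈ -2407.9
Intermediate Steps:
K = 1761 (K = -3*(-335 - 252) = -3*(-587) = 1761)
j(o, G) = o + G*o (j(o, G) = G*o + o = o + G*o)
d = -67/49 (d = (-7*(1 - 9) + 11)/(-85 + 36) = (-7*(-8) + 11)/(-49) = (56 + 11)*(-1/49) = 67*(-1/49) = -67/49 ≈ -1.3673)
d*K = -67/49*1761 = -117987/49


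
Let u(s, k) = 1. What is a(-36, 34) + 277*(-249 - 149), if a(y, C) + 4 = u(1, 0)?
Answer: -110249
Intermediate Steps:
a(y, C) = -3 (a(y, C) = -4 + 1 = -3)
a(-36, 34) + 277*(-249 - 149) = -3 + 277*(-249 - 149) = -3 + 277*(-398) = -3 - 110246 = -110249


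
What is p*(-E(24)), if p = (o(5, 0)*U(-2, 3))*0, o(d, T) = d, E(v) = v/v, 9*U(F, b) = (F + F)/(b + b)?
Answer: 0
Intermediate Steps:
U(F, b) = F/(9*b) (U(F, b) = ((F + F)/(b + b))/9 = ((2*F)/((2*b)))/9 = ((2*F)*(1/(2*b)))/9 = (F/b)/9 = F/(9*b))
E(v) = 1
p = 0 (p = (5*((1/9)*(-2)/3))*0 = (5*((1/9)*(-2)*(1/3)))*0 = (5*(-2/27))*0 = -10/27*0 = 0)
p*(-E(24)) = 0*(-1*1) = 0*(-1) = 0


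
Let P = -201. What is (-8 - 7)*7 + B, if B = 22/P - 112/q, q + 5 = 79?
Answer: -792955/7437 ≈ -106.62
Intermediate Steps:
q = 74 (q = -5 + 79 = 74)
B = -12070/7437 (B = 22/(-201) - 112/74 = 22*(-1/201) - 112*1/74 = -22/201 - 56/37 = -12070/7437 ≈ -1.6230)
(-8 - 7)*7 + B = (-8 - 7)*7 - 12070/7437 = -15*7 - 12070/7437 = -105 - 12070/7437 = -792955/7437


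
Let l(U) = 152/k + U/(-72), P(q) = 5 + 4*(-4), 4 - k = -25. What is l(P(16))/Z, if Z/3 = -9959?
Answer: -11263/62383176 ≈ -0.00018055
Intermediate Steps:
k = 29 (k = 4 - 1*(-25) = 4 + 25 = 29)
Z = -29877 (Z = 3*(-9959) = -29877)
P(q) = -11 (P(q) = 5 - 16 = -11)
l(U) = 152/29 - U/72 (l(U) = 152/29 + U/(-72) = 152*(1/29) + U*(-1/72) = 152/29 - U/72)
l(P(16))/Z = (152/29 - 1/72*(-11))/(-29877) = (152/29 + 11/72)*(-1/29877) = (11263/2088)*(-1/29877) = -11263/62383176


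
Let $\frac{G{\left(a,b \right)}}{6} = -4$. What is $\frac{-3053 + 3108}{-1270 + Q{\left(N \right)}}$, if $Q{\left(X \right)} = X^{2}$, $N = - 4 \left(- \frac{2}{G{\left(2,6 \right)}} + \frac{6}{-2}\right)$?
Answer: $- \frac{99}{2041} \approx -0.048506$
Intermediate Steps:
$G{\left(a,b \right)} = -24$ ($G{\left(a,b \right)} = 6 \left(-4\right) = -24$)
$N = \frac{35}{3}$ ($N = - 4 \left(- \frac{2}{-24} + \frac{6}{-2}\right) = - 4 \left(\left(-2\right) \left(- \frac{1}{24}\right) + 6 \left(- \frac{1}{2}\right)\right) = - 4 \left(\frac{1}{12} - 3\right) = \left(-4\right) \left(- \frac{35}{12}\right) = \frac{35}{3} \approx 11.667$)
$\frac{-3053 + 3108}{-1270 + Q{\left(N \right)}} = \frac{-3053 + 3108}{-1270 + \left(\frac{35}{3}\right)^{2}} = \frac{55}{-1270 + \frac{1225}{9}} = \frac{55}{- \frac{10205}{9}} = 55 \left(- \frac{9}{10205}\right) = - \frac{99}{2041}$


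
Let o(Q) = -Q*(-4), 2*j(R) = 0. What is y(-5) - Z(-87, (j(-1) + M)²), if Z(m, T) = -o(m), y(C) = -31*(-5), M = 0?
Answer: -193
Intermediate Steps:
y(C) = 155
j(R) = 0 (j(R) = (½)*0 = 0)
o(Q) = 4*Q
Z(m, T) = -4*m
y(-5) - Z(-87, (j(-1) + M)²) = 155 - (-4)*(-87) = 155 - 1*348 = 155 - 348 = -193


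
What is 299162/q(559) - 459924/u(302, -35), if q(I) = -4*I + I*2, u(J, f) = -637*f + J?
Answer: -3637179373/12631723 ≈ -287.94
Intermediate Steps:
u(J, f) = J - 637*f
q(I) = -2*I (q(I) = -4*I + 2*I = -2*I)
299162/q(559) - 459924/u(302, -35) = 299162/((-2*559)) - 459924/(302 - 637*(-35)) = 299162/(-1118) - 459924/(302 + 22295) = 299162*(-1/1118) - 459924/22597 = -149581/559 - 459924*1/22597 = -149581/559 - 459924/22597 = -3637179373/12631723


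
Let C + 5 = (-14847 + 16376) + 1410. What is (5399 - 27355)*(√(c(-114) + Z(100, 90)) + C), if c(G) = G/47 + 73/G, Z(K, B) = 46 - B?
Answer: -64418904 - 10978*I*√1351175082/2679 ≈ -6.4419e+7 - 1.5063e+5*I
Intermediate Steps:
C = 2934 (C = -5 + ((-14847 + 16376) + 1410) = -5 + (1529 + 1410) = -5 + 2939 = 2934)
c(G) = 73/G + G/47 (c(G) = G*(1/47) + 73/G = G/47 + 73/G = 73/G + G/47)
(5399 - 27355)*(√(c(-114) + Z(100, 90)) + C) = (5399 - 27355)*(√((73/(-114) + (1/47)*(-114)) + (46 - 1*90)) + 2934) = -21956*(√((73*(-1/114) - 114/47) + (46 - 90)) + 2934) = -21956*(√((-73/114 - 114/47) - 44) + 2934) = -21956*(√(-16427/5358 - 44) + 2934) = -21956*(√(-252179/5358) + 2934) = -21956*(I*√1351175082/5358 + 2934) = -21956*(2934 + I*√1351175082/5358) = -64418904 - 10978*I*√1351175082/2679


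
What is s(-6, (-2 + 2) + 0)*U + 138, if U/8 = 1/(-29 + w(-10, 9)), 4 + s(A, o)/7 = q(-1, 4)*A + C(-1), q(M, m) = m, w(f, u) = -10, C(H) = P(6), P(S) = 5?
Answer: 6670/39 ≈ 171.03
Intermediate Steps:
C(H) = 5
s(A, o) = 7 + 28*A (s(A, o) = -28 + 7*(4*A + 5) = -28 + 7*(5 + 4*A) = -28 + (35 + 28*A) = 7 + 28*A)
U = -8/39 (U = 8/(-29 - 10) = 8/(-39) = 8*(-1/39) = -8/39 ≈ -0.20513)
s(-6, (-2 + 2) + 0)*U + 138 = (7 + 28*(-6))*(-8/39) + 138 = (7 - 168)*(-8/39) + 138 = -161*(-8/39) + 138 = 1288/39 + 138 = 6670/39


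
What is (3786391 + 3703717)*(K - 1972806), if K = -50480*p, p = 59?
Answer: -37084468461608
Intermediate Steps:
K = -2978320 (K = -50480*59 = -2978320)
(3786391 + 3703717)*(K - 1972806) = (3786391 + 3703717)*(-2978320 - 1972806) = 7490108*(-4951126) = -37084468461608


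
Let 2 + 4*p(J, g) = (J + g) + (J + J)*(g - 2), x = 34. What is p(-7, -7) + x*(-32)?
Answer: -2121/2 ≈ -1060.5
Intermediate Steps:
p(J, g) = -1/2 + J/4 + g/4 + J*(-2 + g)/2 (p(J, g) = -1/2 + ((J + g) + (J + J)*(g - 2))/4 = -1/2 + ((J + g) + (2*J)*(-2 + g))/4 = -1/2 + ((J + g) + 2*J*(-2 + g))/4 = -1/2 + (J + g + 2*J*(-2 + g))/4 = -1/2 + (J/4 + g/4 + J*(-2 + g)/2) = -1/2 + J/4 + g/4 + J*(-2 + g)/2)
p(-7, -7) + x*(-32) = (-1/2 - 3/4*(-7) + (1/4)*(-7) + (1/2)*(-7)*(-7)) + 34*(-32) = (-1/2 + 21/4 - 7/4 + 49/2) - 1088 = 55/2 - 1088 = -2121/2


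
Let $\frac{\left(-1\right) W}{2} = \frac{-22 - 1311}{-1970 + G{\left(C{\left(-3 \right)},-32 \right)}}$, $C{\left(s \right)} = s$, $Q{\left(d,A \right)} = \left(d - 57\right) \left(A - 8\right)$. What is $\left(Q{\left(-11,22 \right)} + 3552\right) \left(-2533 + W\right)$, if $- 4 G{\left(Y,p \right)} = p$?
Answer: $- \frac{6464135600}{981} \approx -6.5893 \cdot 10^{6}$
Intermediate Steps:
$Q{\left(d,A \right)} = \left(-57 + d\right) \left(-8 + A\right)$
$G{\left(Y,p \right)} = - \frac{p}{4}$
$W = - \frac{1333}{981}$ ($W = - 2 \frac{-22 - 1311}{-1970 - -8} = - 2 \left(- \frac{1333}{-1970 + 8}\right) = - 2 \left(- \frac{1333}{-1962}\right) = - 2 \left(\left(-1333\right) \left(- \frac{1}{1962}\right)\right) = \left(-2\right) \frac{1333}{1962} = - \frac{1333}{981} \approx -1.3588$)
$\left(Q{\left(-11,22 \right)} + 3552\right) \left(-2533 + W\right) = \left(\left(456 - 1254 - -88 + 22 \left(-11\right)\right) + 3552\right) \left(-2533 - \frac{1333}{981}\right) = \left(\left(456 - 1254 + 88 - 242\right) + 3552\right) \left(- \frac{2486206}{981}\right) = \left(-952 + 3552\right) \left(- \frac{2486206}{981}\right) = 2600 \left(- \frac{2486206}{981}\right) = - \frac{6464135600}{981}$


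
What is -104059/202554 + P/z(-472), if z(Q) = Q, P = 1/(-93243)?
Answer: -763284802085/1485757086264 ≈ -0.51373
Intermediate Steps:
P = -1/93243 ≈ -1.0725e-5
-104059/202554 + P/z(-472) = -104059/202554 - 1/93243/(-472) = -104059*1/202554 - 1/93243*(-1/472) = -104059/202554 + 1/44010696 = -763284802085/1485757086264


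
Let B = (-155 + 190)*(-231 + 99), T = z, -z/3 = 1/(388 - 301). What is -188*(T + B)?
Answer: 25188428/29 ≈ 8.6857e+5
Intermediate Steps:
z = -1/29 (z = -3/(388 - 301) = -3/87 = -3*1/87 = -1/29 ≈ -0.034483)
T = -1/29 ≈ -0.034483
B = -4620 (B = 35*(-132) = -4620)
-188*(T + B) = -188*(-1/29 - 4620) = -188*(-133981/29) = 25188428/29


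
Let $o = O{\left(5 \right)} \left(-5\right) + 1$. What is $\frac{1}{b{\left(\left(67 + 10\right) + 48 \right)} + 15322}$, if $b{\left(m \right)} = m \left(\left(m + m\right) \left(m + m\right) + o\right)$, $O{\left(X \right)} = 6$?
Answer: $\frac{1}{7824197} \approx 1.2781 \cdot 10^{-7}$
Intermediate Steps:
$o = -29$ ($o = 6 \left(-5\right) + 1 = -30 + 1 = -29$)
$b{\left(m \right)} = m \left(-29 + 4 m^{2}\right)$ ($b{\left(m \right)} = m \left(\left(m + m\right) \left(m + m\right) - 29\right) = m \left(2 m 2 m - 29\right) = m \left(4 m^{2} - 29\right) = m \left(-29 + 4 m^{2}\right)$)
$\frac{1}{b{\left(\left(67 + 10\right) + 48 \right)} + 15322} = \frac{1}{\left(\left(67 + 10\right) + 48\right) \left(-29 + 4 \left(\left(67 + 10\right) + 48\right)^{2}\right) + 15322} = \frac{1}{\left(77 + 48\right) \left(-29 + 4 \left(77 + 48\right)^{2}\right) + 15322} = \frac{1}{125 \left(-29 + 4 \cdot 125^{2}\right) + 15322} = \frac{1}{125 \left(-29 + 4 \cdot 15625\right) + 15322} = \frac{1}{125 \left(-29 + 62500\right) + 15322} = \frac{1}{125 \cdot 62471 + 15322} = \frac{1}{7808875 + 15322} = \frac{1}{7824197}$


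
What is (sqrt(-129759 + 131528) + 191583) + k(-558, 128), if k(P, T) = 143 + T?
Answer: 191854 + sqrt(1769) ≈ 1.9190e+5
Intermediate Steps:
(sqrt(-129759 + 131528) + 191583) + k(-558, 128) = (sqrt(-129759 + 131528) + 191583) + (143 + 128) = (sqrt(1769) + 191583) + 271 = (191583 + sqrt(1769)) + 271 = 191854 + sqrt(1769)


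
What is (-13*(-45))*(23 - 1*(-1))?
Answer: 14040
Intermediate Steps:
(-13*(-45))*(23 - 1*(-1)) = 585*(23 + 1) = 585*24 = 14040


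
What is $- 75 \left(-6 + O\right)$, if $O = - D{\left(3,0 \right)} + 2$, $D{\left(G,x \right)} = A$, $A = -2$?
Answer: $150$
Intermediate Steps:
$D{\left(G,x \right)} = -2$
$O = 4$ ($O = \left(-1\right) \left(-2\right) + 2 = 2 + 2 = 4$)
$- 75 \left(-6 + O\right) = - 75 \left(-6 + 4\right) = \left(-75\right) \left(-2\right) = 150$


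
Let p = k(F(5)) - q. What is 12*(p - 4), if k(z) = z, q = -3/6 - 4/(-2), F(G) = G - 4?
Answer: -54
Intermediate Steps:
F(G) = -4 + G
q = 3/2 (q = -3*⅙ - 4*(-½) = -½ + 2 = 3/2 ≈ 1.5000)
p = -½ (p = (-4 + 5) - 1*3/2 = 1 - 3/2 = -½ ≈ -0.50000)
12*(p - 4) = 12*(-½ - 4) = 12*(-9/2) = -54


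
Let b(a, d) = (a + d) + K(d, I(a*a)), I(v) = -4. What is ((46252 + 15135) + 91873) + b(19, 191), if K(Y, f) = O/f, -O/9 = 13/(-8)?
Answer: 4910923/32 ≈ 1.5347e+5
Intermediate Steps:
O = 117/8 (O = -117/(-8) = -117*(-1)/8 = -9*(-13/8) = 117/8 ≈ 14.625)
K(Y, f) = 117/(8*f)
b(a, d) = -117/32 + a + d (b(a, d) = (a + d) + (117/8)/(-4) = (a + d) + (117/8)*(-¼) = (a + d) - 117/32 = -117/32 + a + d)
((46252 + 15135) + 91873) + b(19, 191) = ((46252 + 15135) + 91873) + (-117/32 + 19 + 191) = (61387 + 91873) + 6603/32 = 153260 + 6603/32 = 4910923/32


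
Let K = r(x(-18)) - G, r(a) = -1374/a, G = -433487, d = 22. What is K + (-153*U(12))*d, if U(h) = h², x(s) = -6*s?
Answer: -922135/18 ≈ -51230.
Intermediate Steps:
K = 7802537/18 (K = -1374/((-6*(-18))) - 1*(-433487) = -1374/108 + 433487 = -1374*1/108 + 433487 = -229/18 + 433487 = 7802537/18 ≈ 4.3347e+5)
K + (-153*U(12))*d = 7802537/18 - 153*12²*22 = 7802537/18 - 153*144*22 = 7802537/18 - 22032*22 = 7802537/18 - 484704 = -922135/18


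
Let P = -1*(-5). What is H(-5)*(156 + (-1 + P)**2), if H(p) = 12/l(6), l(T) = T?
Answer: 344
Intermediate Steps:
H(p) = 2 (H(p) = 12/6 = 12*(1/6) = 2)
P = 5
H(-5)*(156 + (-1 + P)**2) = 2*(156 + (-1 + 5)**2) = 2*(156 + 4**2) = 2*(156 + 16) = 2*172 = 344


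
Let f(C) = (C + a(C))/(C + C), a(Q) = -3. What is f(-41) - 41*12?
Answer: -20150/41 ≈ -491.46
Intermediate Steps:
f(C) = (-3 + C)/(2*C) (f(C) = (C - 3)/(C + C) = (-3 + C)/((2*C)) = (-3 + C)*(1/(2*C)) = (-3 + C)/(2*C))
f(-41) - 41*12 = (½)*(-3 - 41)/(-41) - 41*12 = (½)*(-1/41)*(-44) - 1*492 = 22/41 - 492 = -20150/41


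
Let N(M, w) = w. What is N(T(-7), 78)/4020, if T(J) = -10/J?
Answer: 13/670 ≈ 0.019403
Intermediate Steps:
N(T(-7), 78)/4020 = 78/4020 = 78*(1/4020) = 13/670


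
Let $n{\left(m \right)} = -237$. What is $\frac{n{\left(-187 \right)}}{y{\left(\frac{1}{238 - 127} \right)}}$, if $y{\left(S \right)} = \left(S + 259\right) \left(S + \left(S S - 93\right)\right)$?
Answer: $\frac{324128547}{32940053750} \approx 0.00984$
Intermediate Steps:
$y{\left(S \right)} = \left(259 + S\right) \left(-93 + S + S^{2}\right)$ ($y{\left(S \right)} = \left(259 + S\right) \left(S + \left(S^{2} - 93\right)\right) = \left(259 + S\right) \left(S + \left(-93 + S^{2}\right)\right) = \left(259 + S\right) \left(-93 + S + S^{2}\right)$)
$\frac{n{\left(-187 \right)}}{y{\left(\frac{1}{238 - 127} \right)}} = - \frac{237}{-24087 + \left(\frac{1}{238 - 127}\right)^{3} + \frac{166}{238 - 127} + 260 \left(\frac{1}{238 - 127}\right)^{2}} = - \frac{237}{-24087 + \left(\frac{1}{111}\right)^{3} + \frac{166}{111} + 260 \left(\frac{1}{111}\right)^{2}} = - \frac{237}{-24087 + \left(\frac{1}{111}\right)^{3} + 166 \cdot \frac{1}{111} + \frac{260}{12321}} = - \frac{237}{-24087 + \frac{1}{1367631} + \frac{166}{111} + 260 \cdot \frac{1}{12321}} = - \frac{237}{-24087 + \frac{1}{1367631} + \frac{166}{111} + \frac{260}{12321}} = - \frac{237}{- \frac{32940053750}{1367631}} = \left(-237\right) \left(- \frac{1367631}{32940053750}\right) = \frac{324128547}{32940053750}$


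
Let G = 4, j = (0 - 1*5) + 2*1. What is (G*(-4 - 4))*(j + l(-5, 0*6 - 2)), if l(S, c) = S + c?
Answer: 320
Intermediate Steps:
j = -3 (j = (0 - 5) + 2 = -5 + 2 = -3)
(G*(-4 - 4))*(j + l(-5, 0*6 - 2)) = (4*(-4 - 4))*(-3 + (-5 + (0*6 - 2))) = (4*(-8))*(-3 + (-5 + (0 - 2))) = -32*(-3 + (-5 - 2)) = -32*(-3 - 7) = -32*(-10) = 320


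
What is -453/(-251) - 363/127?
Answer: -33582/31877 ≈ -1.0535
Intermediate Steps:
-453/(-251) - 363/127 = -453*(-1/251) - 363*1/127 = 453/251 - 363/127 = -33582/31877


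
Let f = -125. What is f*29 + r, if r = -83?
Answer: -3708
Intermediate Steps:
f*29 + r = -125*29 - 83 = -3625 - 83 = -3708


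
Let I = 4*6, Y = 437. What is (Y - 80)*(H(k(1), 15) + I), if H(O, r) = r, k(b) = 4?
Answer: 13923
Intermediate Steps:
I = 24
(Y - 80)*(H(k(1), 15) + I) = (437 - 80)*(15 + 24) = 357*39 = 13923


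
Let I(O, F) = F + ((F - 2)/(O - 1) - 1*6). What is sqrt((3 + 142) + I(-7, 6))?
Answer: 17*sqrt(2)/2 ≈ 12.021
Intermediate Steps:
I(O, F) = -6 + F + (-2 + F)/(-1 + O) (I(O, F) = F + ((-2 + F)/(-1 + O) - 6) = F + (-6 + (-2 + F)/(-1 + O)) = -6 + F + (-2 + F)/(-1 + O))
sqrt((3 + 142) + I(-7, 6)) = sqrt((3 + 142) + (4 - 6*(-7) + 6*(-7))/(-1 - 7)) = sqrt(145 + (4 + 42 - 42)/(-8)) = sqrt(145 - 1/8*4) = sqrt(145 - 1/2) = sqrt(289/2) = 17*sqrt(2)/2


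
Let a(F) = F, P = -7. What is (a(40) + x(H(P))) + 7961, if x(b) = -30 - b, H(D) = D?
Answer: 7978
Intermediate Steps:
(a(40) + x(H(P))) + 7961 = (40 + (-30 - 1*(-7))) + 7961 = (40 + (-30 + 7)) + 7961 = (40 - 23) + 7961 = 17 + 7961 = 7978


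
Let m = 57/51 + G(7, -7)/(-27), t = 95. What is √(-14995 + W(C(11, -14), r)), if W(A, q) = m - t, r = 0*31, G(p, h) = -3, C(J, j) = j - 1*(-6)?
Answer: I*√39245894/51 ≈ 122.84*I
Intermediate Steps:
C(J, j) = 6 + j (C(J, j) = j + 6 = 6 + j)
r = 0
m = 188/153 (m = 57/51 - 3/(-27) = 57*(1/51) - 3*(-1/27) = 19/17 + ⅑ = 188/153 ≈ 1.2288)
W(A, q) = -14347/153 (W(A, q) = 188/153 - 1*95 = 188/153 - 95 = -14347/153)
√(-14995 + W(C(11, -14), r)) = √(-14995 - 14347/153) = √(-2308582/153) = I*√39245894/51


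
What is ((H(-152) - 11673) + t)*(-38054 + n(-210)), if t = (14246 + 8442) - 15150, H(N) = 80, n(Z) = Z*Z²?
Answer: 37707663970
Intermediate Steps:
n(Z) = Z³
t = 7538 (t = 22688 - 15150 = 7538)
((H(-152) - 11673) + t)*(-38054 + n(-210)) = ((80 - 11673) + 7538)*(-38054 + (-210)³) = (-11593 + 7538)*(-38054 - 9261000) = -4055*(-9299054) = 37707663970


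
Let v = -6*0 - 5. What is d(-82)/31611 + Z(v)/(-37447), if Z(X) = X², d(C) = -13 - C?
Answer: 597856/394579039 ≈ 0.0015152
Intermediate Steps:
v = -5 (v = 0 - 5 = -5)
d(-82)/31611 + Z(v)/(-37447) = (-13 - 1*(-82))/31611 + (-5)²/(-37447) = (-13 + 82)*(1/31611) + 25*(-1/37447) = 69*(1/31611) - 25/37447 = 23/10537 - 25/37447 = 597856/394579039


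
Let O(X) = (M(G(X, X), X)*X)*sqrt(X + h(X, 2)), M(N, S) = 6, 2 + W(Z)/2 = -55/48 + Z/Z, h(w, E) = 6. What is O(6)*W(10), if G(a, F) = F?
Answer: -309*sqrt(3) ≈ -535.20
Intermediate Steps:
W(Z) = -103/24 (W(Z) = -4 + 2*(-55/48 + Z/Z) = -4 + 2*(-55*1/48 + 1) = -4 + 2*(-55/48 + 1) = -4 + 2*(-7/48) = -4 - 7/24 = -103/24)
O(X) = 6*X*sqrt(6 + X) (O(X) = (6*X)*sqrt(X + 6) = (6*X)*sqrt(6 + X) = 6*X*sqrt(6 + X))
O(6)*W(10) = (6*6*sqrt(6 + 6))*(-103/24) = (6*6*sqrt(12))*(-103/24) = (6*6*(2*sqrt(3)))*(-103/24) = (72*sqrt(3))*(-103/24) = -309*sqrt(3)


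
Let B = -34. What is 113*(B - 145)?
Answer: -20227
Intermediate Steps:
113*(B - 145) = 113*(-34 - 145) = 113*(-179) = -20227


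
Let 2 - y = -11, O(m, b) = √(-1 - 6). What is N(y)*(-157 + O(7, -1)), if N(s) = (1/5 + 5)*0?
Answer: 0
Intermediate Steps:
O(m, b) = I*√7 (O(m, b) = √(-7) = I*√7)
y = 13 (y = 2 - 1*(-11) = 2 + 11 = 13)
N(s) = 0 (N(s) = (⅕ + 5)*0 = (26/5)*0 = 0)
N(y)*(-157 + O(7, -1)) = 0*(-157 + I*√7) = 0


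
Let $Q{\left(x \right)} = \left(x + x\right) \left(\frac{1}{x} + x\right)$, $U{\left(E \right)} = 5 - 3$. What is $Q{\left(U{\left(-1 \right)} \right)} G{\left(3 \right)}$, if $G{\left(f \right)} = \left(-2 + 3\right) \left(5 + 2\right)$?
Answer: $70$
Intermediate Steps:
$U{\left(E \right)} = 2$ ($U{\left(E \right)} = 5 - 3 = 2$)
$G{\left(f \right)} = 7$ ($G{\left(f \right)} = 1 \cdot 7 = 7$)
$Q{\left(x \right)} = 2 x \left(x + \frac{1}{x}\right)$
$Q{\left(U{\left(-1 \right)} \right)} G{\left(3 \right)} = \left(2 + 2 \cdot 2^{2}\right) 7 = \left(2 + 2 \cdot 4\right) 7 = \left(2 + 8\right) 7 = 10 \cdot 7 = 70$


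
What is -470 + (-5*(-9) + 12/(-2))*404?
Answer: 15286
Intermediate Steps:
-470 + (-5*(-9) + 12/(-2))*404 = -470 + (45 + 12*(-½))*404 = -470 + (45 - 6)*404 = -470 + 39*404 = -470 + 15756 = 15286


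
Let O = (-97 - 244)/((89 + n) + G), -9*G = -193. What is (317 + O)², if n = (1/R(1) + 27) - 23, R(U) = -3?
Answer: 103999800100/1054729 ≈ 98603.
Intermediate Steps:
G = 193/9 (G = -⅑*(-193) = 193/9 ≈ 21.444)
n = 11/3 (n = (1/(-3) + 27) - 23 = (-⅓ + 27) - 23 = 80/3 - 23 = 11/3 ≈ 3.6667)
O = -3069/1027 (O = (-97 - 244)/((89 + 11/3) + 193/9) = -341/(278/3 + 193/9) = -341/1027/9 = -341*9/1027 = -3069/1027 ≈ -2.9883)
(317 + O)² = (317 - 3069/1027)² = (322490/1027)² = 103999800100/1054729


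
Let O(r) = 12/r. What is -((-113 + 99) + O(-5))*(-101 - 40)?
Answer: -11562/5 ≈ -2312.4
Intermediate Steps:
-((-113 + 99) + O(-5))*(-101 - 40) = -((-113 + 99) + 12/(-5))*(-101 - 40) = -(-14 + 12*(-1/5))*(-141) = -(-14 - 12/5)*(-141) = -(-82)*(-141)/5 = -1*11562/5 = -11562/5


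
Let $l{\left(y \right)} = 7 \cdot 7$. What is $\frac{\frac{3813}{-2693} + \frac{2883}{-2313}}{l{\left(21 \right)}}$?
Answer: $- \frac{5527796}{101738847} \approx -0.054333$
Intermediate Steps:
$l{\left(y \right)} = 49$
$\frac{\frac{3813}{-2693} + \frac{2883}{-2313}}{l{\left(21 \right)}} = \frac{\frac{3813}{-2693} + \frac{2883}{-2313}}{49} = \left(3813 \left(- \frac{1}{2693}\right) + 2883 \left(- \frac{1}{2313}\right)\right) \frac{1}{49} = \left(- \frac{3813}{2693} - \frac{961}{771}\right) \frac{1}{49} = \left(- \frac{5527796}{2076303}\right) \frac{1}{49} = - \frac{5527796}{101738847}$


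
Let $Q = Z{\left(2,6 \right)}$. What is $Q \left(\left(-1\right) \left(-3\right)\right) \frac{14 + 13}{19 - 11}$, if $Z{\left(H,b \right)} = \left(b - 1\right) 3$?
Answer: $\frac{1215}{8} \approx 151.88$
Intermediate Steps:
$Z{\left(H,b \right)} = -3 + 3 b$ ($Z{\left(H,b \right)} = \left(-1 + b\right) 3 = -3 + 3 b$)
$Q = 15$ ($Q = -3 + 3 \cdot 6 = -3 + 18 = 15$)
$Q \left(\left(-1\right) \left(-3\right)\right) \frac{14 + 13}{19 - 11} = 15 \left(\left(-1\right) \left(-3\right)\right) \frac{14 + 13}{19 - 11} = 15 \cdot 3 \cdot \frac{27}{8} = 45 \cdot 27 \cdot \frac{1}{8} = 45 \cdot \frac{27}{8} = \frac{1215}{8}$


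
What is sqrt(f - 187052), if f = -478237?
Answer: 3*I*sqrt(73921) ≈ 815.65*I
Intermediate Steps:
sqrt(f - 187052) = sqrt(-478237 - 187052) = sqrt(-665289) = 3*I*sqrt(73921)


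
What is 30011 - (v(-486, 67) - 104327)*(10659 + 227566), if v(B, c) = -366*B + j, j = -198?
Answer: -17474011964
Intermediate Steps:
v(B, c) = -198 - 366*B (v(B, c) = -366*B - 198 = -198 - 366*B)
30011 - (v(-486, 67) - 104327)*(10659 + 227566) = 30011 - ((-198 - 366*(-486)) - 104327)*(10659 + 227566) = 30011 - ((-198 + 177876) - 104327)*238225 = 30011 - (177678 - 104327)*238225 = 30011 - 73351*238225 = 30011 - 1*17474041975 = 30011 - 17474041975 = -17474011964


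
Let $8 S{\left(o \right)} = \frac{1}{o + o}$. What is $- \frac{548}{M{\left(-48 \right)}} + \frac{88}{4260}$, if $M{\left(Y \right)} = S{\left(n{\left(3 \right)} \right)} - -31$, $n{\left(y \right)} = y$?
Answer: $- \frac{27981002}{1585785} \approx -17.645$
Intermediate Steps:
$S{\left(o \right)} = \frac{1}{16 o}$ ($S{\left(o \right)} = \frac{1}{8 \left(o + o\right)} = \frac{1}{8 \cdot 2 o} = \frac{\frac{1}{2} \frac{1}{o}}{8} = \frac{1}{16 o}$)
$M{\left(Y \right)} = \frac{1489}{48}$ ($M{\left(Y \right)} = \frac{1}{16 \cdot 3} - -31 = \frac{1}{16} \cdot \frac{1}{3} + 31 = \frac{1}{48} + 31 = \frac{1489}{48}$)
$- \frac{548}{M{\left(-48 \right)}} + \frac{88}{4260} = - \frac{548}{\frac{1489}{48}} + \frac{88}{4260} = \left(-548\right) \frac{48}{1489} + 88 \cdot \frac{1}{4260} = - \frac{26304}{1489} + \frac{22}{1065} = - \frac{27981002}{1585785}$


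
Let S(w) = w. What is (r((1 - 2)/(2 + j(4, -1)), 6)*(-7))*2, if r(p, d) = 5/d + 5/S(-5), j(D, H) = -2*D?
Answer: 7/3 ≈ 2.3333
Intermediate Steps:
r(p, d) = -1 + 5/d (r(p, d) = 5/d + 5/(-5) = 5/d + 5*(-⅕) = 5/d - 1 = -1 + 5/d)
(r((1 - 2)/(2 + j(4, -1)), 6)*(-7))*2 = (((5 - 1*6)/6)*(-7))*2 = (((5 - 6)/6)*(-7))*2 = (((⅙)*(-1))*(-7))*2 = -⅙*(-7)*2 = (7/6)*2 = 7/3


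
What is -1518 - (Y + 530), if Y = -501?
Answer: -1547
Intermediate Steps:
-1518 - (Y + 530) = -1518 - (-501 + 530) = -1518 - 1*29 = -1518 - 29 = -1547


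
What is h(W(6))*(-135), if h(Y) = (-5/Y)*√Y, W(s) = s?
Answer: 225*√6/2 ≈ 275.57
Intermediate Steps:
h(Y) = -5/√Y
h(W(6))*(-135) = -5*√6/6*(-135) = 225*√6/2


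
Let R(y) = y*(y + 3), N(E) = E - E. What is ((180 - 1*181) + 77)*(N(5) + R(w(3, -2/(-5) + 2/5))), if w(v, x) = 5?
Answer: 3040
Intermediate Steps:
N(E) = 0
R(y) = y*(3 + y)
((180 - 1*181) + 77)*(N(5) + R(w(3, -2/(-5) + 2/5))) = ((180 - 1*181) + 77)*(0 + 5*(3 + 5)) = ((180 - 181) + 77)*(0 + 5*8) = (-1 + 77)*(0 + 40) = 76*40 = 3040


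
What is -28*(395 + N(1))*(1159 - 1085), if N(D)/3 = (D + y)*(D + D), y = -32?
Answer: -433048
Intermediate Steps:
N(D) = 6*D*(-32 + D) (N(D) = 3*((D - 32)*(D + D)) = 3*((-32 + D)*(2*D)) = 3*(2*D*(-32 + D)) = 6*D*(-32 + D))
-28*(395 + N(1))*(1159 - 1085) = -28*(395 + 6*1*(-32 + 1))*(1159 - 1085) = -28*(395 + 6*1*(-31))*74 = -28*(395 - 186)*74 = -5852*74 = -28*15466 = -433048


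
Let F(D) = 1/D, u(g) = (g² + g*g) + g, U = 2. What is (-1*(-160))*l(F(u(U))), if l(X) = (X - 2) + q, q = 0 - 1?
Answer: -464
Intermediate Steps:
q = -1
u(g) = g + 2*g² (u(g) = (g² + g²) + g = 2*g² + g = g + 2*g²)
l(X) = -3 + X (l(X) = (X - 2) - 1 = (-2 + X) - 1 = -3 + X)
(-1*(-160))*l(F(u(U))) = (-1*(-160))*(-3 + 1/(2*(1 + 2*2))) = 160*(-3 + 1/(2*(1 + 4))) = 160*(-3 + 1/(2*5)) = 160*(-3 + 1/10) = 160*(-3 + ⅒) = 160*(-29/10) = -464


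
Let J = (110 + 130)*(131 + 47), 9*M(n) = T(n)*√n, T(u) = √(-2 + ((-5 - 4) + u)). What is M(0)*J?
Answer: 0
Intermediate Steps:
T(u) = √(-11 + u) (T(u) = √(-2 + (-9 + u)) = √(-11 + u))
M(n) = √n*√(-11 + n)/9 (M(n) = (√(-11 + n)*√n)/9 = (√n*√(-11 + n))/9 = √n*√(-11 + n)/9)
J = 42720 (J = 240*178 = 42720)
M(0)*J = (√0*√(-11 + 0)/9)*42720 = ((⅑)*0*√(-11))*42720 = ((⅑)*0*(I*√11))*42720 = 0*42720 = 0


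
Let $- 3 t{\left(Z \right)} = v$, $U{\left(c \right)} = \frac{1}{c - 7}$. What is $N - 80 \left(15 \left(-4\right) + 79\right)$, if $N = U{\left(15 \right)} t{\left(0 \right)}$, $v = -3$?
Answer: $- \frac{12159}{8} \approx -1519.9$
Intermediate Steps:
$U{\left(c \right)} = \frac{1}{-7 + c}$
$t{\left(Z \right)} = 1$ ($t{\left(Z \right)} = \left(- \frac{1}{3}\right) \left(-3\right) = 1$)
$N = \frac{1}{8}$ ($N = \frac{1}{-7 + 15} \cdot 1 = \frac{1}{8} \cdot 1 = \frac{1}{8} \approx 0.125$)
$N - 80 \left(15 \left(-4\right) + 79\right) = \frac{1}{8} - 80 \left(15 \left(-4\right) + 79\right) = \frac{1}{8} - 80 \left(-60 + 79\right) = \frac{1}{8} - 80 \cdot 19 = \frac{1}{8} - 1520 = - \frac{12159}{8}$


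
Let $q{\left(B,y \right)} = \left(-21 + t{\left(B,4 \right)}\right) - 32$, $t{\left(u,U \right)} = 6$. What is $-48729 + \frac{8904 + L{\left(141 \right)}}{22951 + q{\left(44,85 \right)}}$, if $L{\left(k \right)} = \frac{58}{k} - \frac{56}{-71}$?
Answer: $- \frac{5586538994609}{114645972} \approx -48729.0$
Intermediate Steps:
$L{\left(k \right)} = \frac{56}{71} + \frac{58}{k}$ ($L{\left(k \right)} = \frac{58}{k} - - \frac{56}{71} = \frac{58}{k} + \frac{56}{71} = \frac{56}{71} + \frac{58}{k}$)
$q{\left(B,y \right)} = -47$ ($q{\left(B,y \right)} = \left(-21 + 6\right) - 32 = -15 - 32 = -47$)
$-48729 + \frac{8904 + L{\left(141 \right)}}{22951 + q{\left(44,85 \right)}} = -48729 + \frac{8904 + \left(\frac{56}{71} + \frac{58}{141}\right)}{22951 - 47} = -48729 + \frac{8904 + \left(\frac{56}{71} + 58 \cdot \frac{1}{141}\right)}{22904} = -48729 + \left(8904 + \left(\frac{56}{71} + \frac{58}{141}\right)\right) \frac{1}{22904} = -48729 + \left(8904 + \frac{12014}{10011}\right) \frac{1}{22904} = -48729 + \frac{89149958}{10011} \cdot \frac{1}{22904} = -48729 + \frac{44574979}{114645972} = - \frac{5586538994609}{114645972}$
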